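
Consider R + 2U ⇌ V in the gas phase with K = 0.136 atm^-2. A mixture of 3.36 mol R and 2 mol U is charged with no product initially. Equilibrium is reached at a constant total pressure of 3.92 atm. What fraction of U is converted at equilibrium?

Take 2 mol U as basis and let X be its fractional conversion, so ξ = X.
Moles: n_R = 3.36 − X; n_U = 2 − 2X; n_V = X.
n_T = Σnᵢ = 5.36 − 2X.
With p_i = (n_i/n_T)P, K = p_V / (p_R p_U^2).
This yields a degree-3 equation in X; solving on (0,1), X = 0.413.

X = 0.413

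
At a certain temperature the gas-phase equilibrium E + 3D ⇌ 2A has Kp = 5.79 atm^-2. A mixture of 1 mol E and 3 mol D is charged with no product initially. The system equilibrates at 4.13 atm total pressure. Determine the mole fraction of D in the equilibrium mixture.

y_D = 0.317

Let X = conversion of E (basis 1 mol E); extent of reaction ξ = X.
Species balance: n_E = 1 − X; n_D = 3 − 3X; n_A = 2X.
Total moles n_T = 4 − 2X.
With p_i = (n_i/n_T)P, Kp = p_A^2 / (p_E p_D^3).
Setting this equal to 5.79 atm^-2 and taking the physical root (0 < X < 1) gives X = 0.732.
Then n_D = 0.804, n_T = 2.54, so y_D = 0.317.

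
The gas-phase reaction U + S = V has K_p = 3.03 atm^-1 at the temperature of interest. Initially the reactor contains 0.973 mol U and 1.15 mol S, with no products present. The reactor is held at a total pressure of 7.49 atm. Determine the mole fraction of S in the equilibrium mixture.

y_S = 0.249

Basis: 0.973 mol U initially; let X = conversion of U. Extent ξ = 0.973X.
At extent ξ: n_U = 0.973 − 0.973X; n_S = 1.15 − 0.973X; n_V = 0.973X.
Summing: n_T = 2.12 − 0.973X.
Mole fractions y_i = n_i/n_T; K_p = p_V / (p_U p_S) with p_i = y_i·P.
This yields a degree-2 equation in X; solving on (0,1), X = 0.850.
Then n_S = 0.323, n_T = 1.3, so y_S = 0.249.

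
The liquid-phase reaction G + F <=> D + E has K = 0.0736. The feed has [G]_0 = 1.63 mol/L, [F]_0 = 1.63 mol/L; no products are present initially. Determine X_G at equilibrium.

X = 0.213

Let X = conversion of G; extent ξ = 1.63·X mol/L.
Concentrations: [G] = 1.63 − 1.63X; [F] = 1.63 − 1.63X; [D] = 1.63X; [E] = 1.63X.
K = [D] [E] / ([G] [F]).
This equals 0.0736 at X = 0.213 (the root in 0 < X < 1).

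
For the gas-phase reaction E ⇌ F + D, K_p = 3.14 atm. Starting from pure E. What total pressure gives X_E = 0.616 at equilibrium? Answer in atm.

P = 5.14 atm

Basis: 1 mol E initially; let X = conversion of E. Extent ξ = X.
Species balance: n_E = 1 − X; n_F = X; n_D = X.
Summing: n_T = 1 + X.
K_p = p_F p_D / (p_E) with p_i = (n_i/n_T)·P.
At X = 0.616: the mole-fraction product g(X) = Π y_i^ν_i = 0.6115. Since K_p = g(X)·P^{1}, P = (K_p/g)^(1/1) = (3.14/0.6115)^(1/1) = 5.14 atm.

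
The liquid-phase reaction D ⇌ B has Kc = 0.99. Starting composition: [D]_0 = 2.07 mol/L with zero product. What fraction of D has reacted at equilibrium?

X = 0.497

Let X = conversion of D; extent ξ = 2.07·X mol/L.
Concentrations: [D] = 2.07 − 2.07X; [B] = 2.07X.
Kc = [B] / ([D]).
Setting equal to 0.99 and solving for X on (0,1) gives X = 0.497.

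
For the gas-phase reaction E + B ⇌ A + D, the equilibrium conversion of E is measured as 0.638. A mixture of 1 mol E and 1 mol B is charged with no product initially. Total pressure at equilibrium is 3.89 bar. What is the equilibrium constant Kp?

Kp = 3.11

Let X = conversion of E (basis 1 mol E); extent of reaction ξ = X.
At extent ξ: n_E = 1 − X; n_B = 1 − X; n_A = X; n_D = X.
n_T stays at 2 (no change in mole number).
At X = 0.638: n_E = 0.362, n_B = 0.362, n_A = 0.638, n_D = 0.638, n_T = 2.
p_i = (n_i/n_T)·P. Kp = p_A p_D / (p_E p_B) = 3.11.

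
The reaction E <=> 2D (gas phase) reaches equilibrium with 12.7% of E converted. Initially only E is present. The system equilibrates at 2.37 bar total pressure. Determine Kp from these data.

Kp = 0.155 bar

Take 1 mol E as basis and let X be its fractional conversion, so ξ = X.
Mole table: n_E = 1 − X; n_D = 2X.
n_T = Σnᵢ = 1 + X.
At X = 0.127: n_E = 0.873, n_D = 0.254, n_T = 1.13.
p_i = (n_i/n_T)·P. Kp = p_D^2 / (p_E) = 0.155 bar.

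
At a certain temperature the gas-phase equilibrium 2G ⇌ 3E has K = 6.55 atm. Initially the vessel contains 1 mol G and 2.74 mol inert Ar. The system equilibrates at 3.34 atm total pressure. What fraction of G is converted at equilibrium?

X = 0.655

Basis: 1 mol G initially; let X = conversion of G. Extent ξ = 0.5X.
Moles: n_G = 1 − X; n_E = 1.5X; n_I = 2.74 (inert).
n_T = Σnᵢ = 3.74 + 0.5X.
With p_i = (n_i/n_T)P, K = p_E^3 / (p_G^2).
This yields a degree-3 equation in X; solving on (0,1), X = 0.655.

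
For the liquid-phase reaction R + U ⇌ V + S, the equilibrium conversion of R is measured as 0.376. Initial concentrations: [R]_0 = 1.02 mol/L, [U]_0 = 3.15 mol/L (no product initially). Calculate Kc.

Let X = conversion of R.
Concentrations: [R] = 1.02 − 1.02X; [U] = 3.15 − 1.02X; [V] = 1.02X; [S] = 1.02X.
At X = 0.376: [R] = 0.636, [U] = 2.77, [V] = 0.384, [S] = 0.384.
Kc = [V] [S] / ([R] [U]) = 0.0835.

Kc = 0.0835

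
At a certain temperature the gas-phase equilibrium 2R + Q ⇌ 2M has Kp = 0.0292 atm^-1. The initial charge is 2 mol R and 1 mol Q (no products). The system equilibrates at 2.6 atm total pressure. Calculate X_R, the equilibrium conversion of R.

Basis: 2 mol R initially; let X = conversion of R. Extent ξ = X.
Species balance: n_R = 2 − 2X; n_Q = 1 − X; n_M = 2X.
Total moles n_T = 3 − X.
Mole fractions y_i = n_i/n_T; Kp = p_M^2 / (p_R^2 p_Q) with p_i = y_i·P.
Substituting and setting equal to 0.0292 atm^-1 gives a polynomial in X; the root in (0,1) is X = 0.132.

X = 0.132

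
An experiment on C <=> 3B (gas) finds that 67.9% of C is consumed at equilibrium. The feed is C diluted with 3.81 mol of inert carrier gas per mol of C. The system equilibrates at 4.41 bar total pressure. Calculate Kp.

Let X = conversion of C (basis 1 mol C); extent of reaction ξ = X.
Species balance: n_C = 1 − X; n_B = 3X; n_I = 3.81 (inert).
Total moles n_T = 4.81 + 2X.
At X = 0.679: n_C = 0.321, n_B = 2.04, n_T = 6.17.
p_i = (n_i/n_T)·P. Kp = p_B^3 / (p_C) = 13.5 bar^2.

Kp = 13.5 bar^2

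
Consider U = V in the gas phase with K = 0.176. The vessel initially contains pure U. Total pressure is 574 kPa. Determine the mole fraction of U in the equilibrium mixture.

Basis: 1 mol U initially; let X = conversion of U. Extent ξ = X.
Species balance: n_U = 1 − X; n_V = X.
Since Δν = 0, n_T = 1 throughout.
With p_i = (n_i/n_T)P, K = p_V / (p_U).
Substituting and setting equal to 0.176 gives a polynomial in X; the root in (0,1) is X = 0.150.
Then n_U = 0.85, n_T = 1, so y_U = 0.850.

y_U = 0.850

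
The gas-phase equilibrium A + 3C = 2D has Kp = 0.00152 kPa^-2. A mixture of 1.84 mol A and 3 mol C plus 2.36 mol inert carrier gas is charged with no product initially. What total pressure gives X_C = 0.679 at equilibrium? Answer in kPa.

Basis: 3 mol C initially; let X = conversion of C. Extent ξ = X.
At extent ξ: n_A = 1.84 − X; n_C = 3 − 3X; n_D = 2X; n_I = 2.36 (inert).
n_T = Σnᵢ = 7.2 − 2X.
Kp = p_D^2 / (p_A p_C^3) with p_i = (n_i/n_T)·P.
At X = 0.679: the mole-fraction product g(X) = Π y_i^ν_i = 60.7. Since Kp = g(X)·P^{-2}, P = (g/Kp)^(1/2) = (60.7/0.00152)^(1/2) = 200 kPa.

P = 200 kPa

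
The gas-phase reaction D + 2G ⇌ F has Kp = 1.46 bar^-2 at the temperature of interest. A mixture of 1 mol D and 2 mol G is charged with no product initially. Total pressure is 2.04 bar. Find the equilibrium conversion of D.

Basis: 1 mol D initially; let X = conversion of D. Extent ξ = X.
Mole table: n_D = 1 − X; n_G = 2 − 2X; n_F = X.
Total moles n_T = 3 − 2X.
Mole fractions y_i = n_i/n_T; Kp = p_F / (p_D p_G^2) with p_i = y_i·P.
This yields a degree-3 equation in X; solving on (0,1), X = 0.567.

X = 0.567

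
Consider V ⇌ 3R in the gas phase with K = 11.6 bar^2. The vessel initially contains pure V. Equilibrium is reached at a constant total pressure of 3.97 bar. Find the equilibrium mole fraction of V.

Basis: 1 mol V initially; let X = conversion of V. Extent ξ = X.
Mole table: n_V = 1 − X; n_R = 3X.
n_T = Σnᵢ = 1 + 2X.
With p_i = (n_i/n_T)P, K = p_R^3 / (p_V).
This yields a degree-3 equation in X; solving on (0,1), X = 0.374.
Then n_V = 0.626, n_T = 1.75, so y_V = 0.359.

y_V = 0.359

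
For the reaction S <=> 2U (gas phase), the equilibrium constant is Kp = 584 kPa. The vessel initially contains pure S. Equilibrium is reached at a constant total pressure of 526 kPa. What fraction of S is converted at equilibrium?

Let X = conversion of S (basis 1 mol S); extent of reaction ξ = X.
Moles: n_S = 1 − X; n_U = 2X.
n_T = Σnᵢ = 1 + X.
Mole fractions y_i = n_i/n_T; Kp = p_U^2 / (p_S) with p_i = y_i·P.
This yields a degree-2 equation in X; solving on (0,1), X = 0.466.

X = 0.466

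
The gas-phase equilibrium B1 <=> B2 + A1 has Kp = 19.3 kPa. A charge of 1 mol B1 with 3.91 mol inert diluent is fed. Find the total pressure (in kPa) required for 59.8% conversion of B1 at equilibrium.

P = 120 kPa

Basis: 1 mol B1 initially; let X = conversion of B1. Extent ξ = X.
Mole table: n_B1 = 1 − X; n_B2 = X; n_A1 = X; n_I = 3.91 (inert).
Summing: n_T = 4.91 + X.
Kp = p_B2 p_A1 / (p_B1) with p_i = (n_i/n_T)·P.
At X = 0.598: the mole-fraction product g(X) = Π y_i^ν_i = 0.1615. Since Kp = g(X)·P^{1}, P = (Kp/g)^(1/1) = (19.3/0.1615)^(1/1) = 120 kPa.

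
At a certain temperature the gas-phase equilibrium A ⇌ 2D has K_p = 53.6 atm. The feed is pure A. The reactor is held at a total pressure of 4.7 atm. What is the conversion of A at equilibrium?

X = 0.860

Basis: 1 mol A initially; let X = conversion of A. Extent ξ = X.
Mole table: n_A = 1 − X; n_D = 2X.
Total moles n_T = 1 + X.
y_i = n_i/n_T, p_i = y_i·P. K_p = p_D^2 / (p_A).
This yields a degree-2 equation in X; solving on (0,1), X = 0.860.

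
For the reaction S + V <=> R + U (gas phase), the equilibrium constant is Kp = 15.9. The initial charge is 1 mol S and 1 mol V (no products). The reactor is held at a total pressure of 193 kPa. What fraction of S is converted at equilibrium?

X = 0.799

Let X = conversion of S (basis 1 mol S); extent of reaction ξ = X.
Moles: n_S = 1 − X; n_V = 1 − X; n_R = X; n_U = X.
Since Δν = 0, n_T = 2 throughout.
y_i = n_i/n_T, p_i = y_i·P. Kp = p_R p_U / (p_S p_V).
This yields a degree-2 equation in X; solving on (0,1), X = 0.799.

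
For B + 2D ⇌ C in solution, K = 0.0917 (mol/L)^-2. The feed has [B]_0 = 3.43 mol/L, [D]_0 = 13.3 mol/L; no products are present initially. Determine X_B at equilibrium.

X = 0.839

Let X = conversion of B; extent ξ = 3.43·X mol/L.
Concentrations: [B] = 3.43 − 3.43X; [D] = 13.3 − 6.86X; [C] = 3.43X.
K = [C] / ([B] [D]^2).
Equating to 0.0917 (mol/L)^-2: the physical root is X = 0.839.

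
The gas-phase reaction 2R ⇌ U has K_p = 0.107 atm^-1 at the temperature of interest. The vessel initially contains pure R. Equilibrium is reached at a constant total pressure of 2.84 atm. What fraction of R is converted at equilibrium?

Basis: 1 mol R initially; let X = conversion of R. Extent ξ = 0.5X.
Moles: n_R = 1 − X; n_U = 0.5X.
n_T = Σnᵢ = 1 − 0.5X.
With p_i = (n_i/n_T)P, K_p = p_U / (p_R^2).
Equating to 0.107 atm^-1 and solving on 0 < X < 1: X = 0.328.

X = 0.328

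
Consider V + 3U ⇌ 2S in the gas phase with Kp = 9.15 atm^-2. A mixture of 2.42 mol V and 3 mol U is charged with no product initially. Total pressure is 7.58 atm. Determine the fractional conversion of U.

X = 0.876

Let X = conversion of U (basis 3 mol U); extent of reaction ξ = X.
At extent ξ: n_V = 2.42 − X; n_U = 3 − 3X; n_S = 2X.
Total moles n_T = 5.42 − 2X.
With p_i = (n_i/n_T)P, Kp = p_S^2 / (p_V p_U^3).
Substituting and setting equal to 9.15 atm^-2 gives a polynomial in X; the root in (0,1) is X = 0.876.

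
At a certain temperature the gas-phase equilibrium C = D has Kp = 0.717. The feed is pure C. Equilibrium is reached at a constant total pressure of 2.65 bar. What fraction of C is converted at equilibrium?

Take 1 mol C as basis and let X be its fractional conversion, so ξ = X.
Species balance: n_C = 1 − X; n_D = X.
Since Δν = 0, n_T = 1 throughout.
Mole fractions y_i = n_i/n_T; Kp = p_D / (p_C) with p_i = y_i·P.
Substituting and setting equal to 0.717 gives a polynomial in X; the root in (0,1) is X = 0.418.

X = 0.418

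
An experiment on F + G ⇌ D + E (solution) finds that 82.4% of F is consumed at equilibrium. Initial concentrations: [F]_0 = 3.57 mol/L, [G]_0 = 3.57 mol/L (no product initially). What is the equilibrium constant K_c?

K_c = 21.9

Let X = conversion of F.
Concentrations: [F] = 3.57 − 3.57X; [G] = 3.57 − 3.57X; [D] = 3.57X; [E] = 3.57X.
At X = 0.824: [F] = 0.628, [G] = 0.628, [D] = 2.94, [E] = 2.94.
K_c = [D] [E] / ([F] [G]) = 21.9.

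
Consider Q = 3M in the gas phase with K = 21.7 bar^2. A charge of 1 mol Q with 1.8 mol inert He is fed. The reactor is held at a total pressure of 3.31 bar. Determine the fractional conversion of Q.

Let X = conversion of Q (basis 1 mol Q); extent of reaction ξ = X.
Species balance: n_Q = 1 − X; n_M = 3X; n_I = 1.8 (inert).
Summing: n_T = 2.8 + 2X.
With p_i = (n_i/n_T)P, K = p_M^3 / (p_Q).
Equating to 21.7 bar^2 and solving on 0 < X < 1: X = 0.718.

X = 0.718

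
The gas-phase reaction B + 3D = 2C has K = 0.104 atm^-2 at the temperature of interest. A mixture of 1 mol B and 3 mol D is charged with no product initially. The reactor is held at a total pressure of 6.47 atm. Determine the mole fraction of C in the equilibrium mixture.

y_C = 0.317

Take 1 mol B as basis and let X be its fractional conversion, so ξ = X.
Species balance: n_B = 1 − X; n_D = 3 − 3X; n_C = 2X.
Summing: n_T = 4 − 2X.
y_i = n_i/n_T, p_i = y_i·P. K = p_C^2 / (p_B p_D^3).
Substituting and setting equal to 0.104 atm^-2 gives a polynomial in X; the root in (0,1) is X = 0.481.
Then n_C = 0.962, n_T = 3.04, so y_C = 0.317.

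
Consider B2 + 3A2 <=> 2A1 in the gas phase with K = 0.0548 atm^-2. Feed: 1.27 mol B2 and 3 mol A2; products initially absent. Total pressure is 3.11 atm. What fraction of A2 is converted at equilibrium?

X = 0.298

Take 3 mol A2 as basis and let X be its fractional conversion, so ξ = X.
At extent ξ: n_B2 = 1.27 − X; n_A2 = 3 − 3X; n_A1 = 2X.
Summing: n_T = 4.27 − 2X.
Mole fractions y_i = n_i/n_T; K = p_A1^2 / (p_B2 p_A2^3) with p_i = y_i·P.
This yields a degree-4 equation in X; solving on (0,1), X = 0.298.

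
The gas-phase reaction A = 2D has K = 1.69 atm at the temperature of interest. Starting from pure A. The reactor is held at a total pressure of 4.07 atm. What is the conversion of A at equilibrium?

Basis: 1 mol A initially; let X = conversion of A. Extent ξ = X.
Moles: n_A = 1 − X; n_D = 2X.
Total moles n_T = 1 + X.
y_i = n_i/n_T, p_i = y_i·P. K = p_D^2 / (p_A).
This yields a degree-2 equation in X; solving on (0,1), X = 0.307.

X = 0.307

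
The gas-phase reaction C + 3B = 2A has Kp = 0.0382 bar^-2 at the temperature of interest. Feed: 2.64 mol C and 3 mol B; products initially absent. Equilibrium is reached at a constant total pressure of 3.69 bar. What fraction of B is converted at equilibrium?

Let X = conversion of B (basis 3 mol B); extent of reaction ξ = X.
Species balance: n_C = 2.64 − X; n_B = 3 − 3X; n_A = 2X.
n_T = Σnᵢ = 5.64 − 2X.
Mole fractions y_i = n_i/n_T; Kp = p_A^2 / (p_C p_B^3) with p_i = y_i·P.
Equating to 0.0382 bar^-2 and solving on 0 < X < 1: X = 0.320.

X = 0.320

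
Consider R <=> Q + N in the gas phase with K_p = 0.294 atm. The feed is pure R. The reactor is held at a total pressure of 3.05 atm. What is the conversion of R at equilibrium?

Let X = conversion of R (basis 1 mol R); extent of reaction ξ = X.
Moles: n_R = 1 − X; n_Q = X; n_N = X.
Summing: n_T = 1 + X.
With p_i = (n_i/n_T)P, K_p = p_Q p_N / (p_R).
Setting this equal to 0.294 atm and taking the physical root (0 < X < 1) gives X = 0.297.

X = 0.297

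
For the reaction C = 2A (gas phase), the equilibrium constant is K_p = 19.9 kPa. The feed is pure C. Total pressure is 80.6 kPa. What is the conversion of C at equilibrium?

Take 1 mol C as basis and let X be its fractional conversion, so ξ = X.
Species balance: n_C = 1 − X; n_A = 2X.
n_T = Σnᵢ = 1 + X.
Mole fractions y_i = n_i/n_T; K_p = p_A^2 / (p_C) with p_i = y_i·P.
Substituting and setting equal to 19.9 kPa gives a polynomial in X; the root in (0,1) is X = 0.241.

X = 0.241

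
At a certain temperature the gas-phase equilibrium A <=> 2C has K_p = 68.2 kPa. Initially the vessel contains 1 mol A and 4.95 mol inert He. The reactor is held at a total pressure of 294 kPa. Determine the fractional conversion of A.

X = 0.451

Take 1 mol A as basis and let X be its fractional conversion, so ξ = X.
Species balance: n_A = 1 − X; n_C = 2X; n_I = 4.95 (inert).
Summing: n_T = 5.95 + X.
With p_i = (n_i/n_T)P, K_p = p_C^2 / (p_A).
Substituting and setting equal to 68.2 kPa gives a polynomial in X; the root in (0,1) is X = 0.451.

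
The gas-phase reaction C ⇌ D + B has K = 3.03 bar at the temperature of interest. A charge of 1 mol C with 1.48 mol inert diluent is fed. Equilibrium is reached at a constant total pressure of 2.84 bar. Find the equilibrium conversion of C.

Take 1 mol C as basis and let X be its fractional conversion, so ξ = X.
Moles: n_C = 1 − X; n_D = X; n_B = X; n_I = 1.48 (inert).
Total moles n_T = 2.48 + X.
With p_i = (n_i/n_T)P, K = p_D p_B / (p_C).
Equating to 3.03 bar and solving on 0 < X < 1: X = 0.812.

X = 0.812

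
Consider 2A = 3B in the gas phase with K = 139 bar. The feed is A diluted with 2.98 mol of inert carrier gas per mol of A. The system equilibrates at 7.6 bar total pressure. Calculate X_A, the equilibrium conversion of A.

Take 1 mol A as basis and let X be its fractional conversion, so ξ = 0.5X.
Species balance: n_A = 1 − X; n_B = 1.5X; n_I = 2.98 (inert).
Summing: n_T = 3.98 + 0.5X.
With p_i = (n_i/n_T)P, K = p_B^3 / (p_A^2).
Equating to 139 bar and solving on 0 < X < 1: X = 0.842.

X = 0.842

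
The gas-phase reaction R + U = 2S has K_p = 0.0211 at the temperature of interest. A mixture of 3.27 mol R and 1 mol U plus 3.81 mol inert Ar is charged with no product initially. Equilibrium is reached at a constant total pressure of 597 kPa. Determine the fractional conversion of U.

Basis: 1 mol U initially; let X = conversion of U. Extent ξ = X.
At extent ξ: n_R = 3.27 − X; n_U = 1 − X; n_S = 2X; n_I = 3.81 (inert).
Total moles n_T = 8.08 (Δν = 0, constant).
With p_i = (n_i/n_T)P, K_p = p_S^2 / (p_R p_U).
This yields a degree-2 equation in X; solving on (0,1), X = 0.121.

X = 0.121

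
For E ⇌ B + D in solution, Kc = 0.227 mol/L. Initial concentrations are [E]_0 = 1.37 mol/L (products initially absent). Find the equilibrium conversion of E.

Let X = conversion of E; extent ξ = 1.37·X mol/L.
Concentrations: [E] = 1.37 − 1.37X; [B] = 1.37X; [D] = 1.37X.
Kc = [B] [D] / ([E]).
Solving Kc = 0.227 for X ∈ (0,1): X = 0.333.

X = 0.333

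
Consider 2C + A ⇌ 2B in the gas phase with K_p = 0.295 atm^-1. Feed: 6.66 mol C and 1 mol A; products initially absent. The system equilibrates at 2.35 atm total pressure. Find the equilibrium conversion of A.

X = 0.568

Let X = conversion of A (basis 1 mol A); extent of reaction ξ = X.
Moles: n_C = 6.66 − 2X; n_A = 1 − X; n_B = 2X.
Summing: n_T = 7.66 − X.
y_i = n_i/n_T, p_i = y_i·P. K_p = p_B^2 / (p_C^2 p_A).
Setting this equal to 0.295 atm^-1 and taking the physical root (0 < X < 1) gives X = 0.568.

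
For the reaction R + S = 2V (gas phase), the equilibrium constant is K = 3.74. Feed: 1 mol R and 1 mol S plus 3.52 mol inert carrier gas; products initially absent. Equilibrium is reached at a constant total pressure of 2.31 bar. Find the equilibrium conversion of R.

X = 0.492

Basis: 1 mol R initially; let X = conversion of R. Extent ξ = X.
At extent ξ: n_R = 1 − X; n_S = 1 − X; n_V = 2X; n_I = 3.52 (inert).
n_T stays at 5.52 (no change in mole number).
Mole fractions y_i = n_i/n_T; K = p_V^2 / (p_R p_S) with p_i = y_i·P.
Substituting and setting equal to 3.74 gives a polynomial in X; the root in (0,1) is X = 0.492.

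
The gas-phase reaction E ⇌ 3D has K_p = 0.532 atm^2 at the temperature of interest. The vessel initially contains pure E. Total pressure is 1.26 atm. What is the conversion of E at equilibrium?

X = 0.279

Basis: 1 mol E initially; let X = conversion of E. Extent ξ = X.
Mole table: n_E = 1 − X; n_D = 3X.
n_T = Σnᵢ = 1 + 2X.
Mole fractions y_i = n_i/n_T; K_p = p_D^3 / (p_E) with p_i = y_i·P.
Equating to 0.532 atm^2 and solving on 0 < X < 1: X = 0.279.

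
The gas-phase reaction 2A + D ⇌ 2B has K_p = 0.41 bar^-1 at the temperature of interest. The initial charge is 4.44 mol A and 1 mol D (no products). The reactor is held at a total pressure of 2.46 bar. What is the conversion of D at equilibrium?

Take 1 mol D as basis and let X be its fractional conversion, so ξ = X.
Species balance: n_A = 4.44 − 2X; n_D = 1 − X; n_B = 2X.
n_T = Σnᵢ = 5.44 − X.
Mole fractions y_i = n_i/n_T; K_p = p_B^2 / (p_A^2 p_D) with p_i = y_i·P.
Substituting and setting equal to 0.41 bar^-1 gives a polynomial in X; the root in (0,1) is X = 0.527.

X = 0.527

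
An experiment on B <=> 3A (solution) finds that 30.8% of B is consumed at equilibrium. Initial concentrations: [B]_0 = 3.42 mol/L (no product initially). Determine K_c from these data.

K_c = 13.3 (mol/L)^2

Let X = conversion of B.
Concentrations: [B] = 3.42 − 3.42X; [A] = 10.3X.
At X = 0.308: [B] = 2.37, [A] = 3.16.
K_c = [A]^3 / ([B]) = 13.3 (mol/L)^2.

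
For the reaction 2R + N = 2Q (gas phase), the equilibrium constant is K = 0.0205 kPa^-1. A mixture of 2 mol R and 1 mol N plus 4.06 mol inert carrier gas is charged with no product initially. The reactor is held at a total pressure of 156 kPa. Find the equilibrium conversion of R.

Take 2 mol R as basis and let X be its fractional conversion, so ξ = X.
Species balance: n_R = 2 − 2X; n_N = 1 − X; n_Q = 2X; n_I = 4.06 (inert).
n_T = Σnᵢ = 7.06 − X.
With p_i = (n_i/n_T)P, K = p_Q^2 / (p_R^2 p_N).
This yields a degree-3 equation in X; solving on (0,1), X = 0.357.

X = 0.357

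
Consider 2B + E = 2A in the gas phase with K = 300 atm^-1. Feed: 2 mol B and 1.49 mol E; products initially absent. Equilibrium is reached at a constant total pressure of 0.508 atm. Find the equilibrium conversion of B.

X = 0.858

Basis: 2 mol B initially; let X = conversion of B. Extent ξ = X.
Species balance: n_B = 2 − 2X; n_E = 1.49 − X; n_A = 2X.
Summing: n_T = 3.49 − X.
y_i = n_i/n_T, p_i = y_i·P. K = p_A^2 / (p_B^2 p_E).
This yields a degree-3 equation in X; solving on (0,1), X = 0.858.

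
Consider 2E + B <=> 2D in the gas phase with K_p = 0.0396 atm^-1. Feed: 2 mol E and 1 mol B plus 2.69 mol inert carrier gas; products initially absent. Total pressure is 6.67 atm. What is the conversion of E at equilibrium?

X = 0.166

Basis: 2 mol E initially; let X = conversion of E. Extent ξ = X.
Moles: n_E = 2 − 2X; n_B = 1 − X; n_D = 2X; n_I = 2.69 (inert).
n_T = Σnᵢ = 5.69 − X.
With p_i = (n_i/n_T)P, K_p = p_D^2 / (p_E^2 p_B).
This yields a degree-3 equation in X; solving on (0,1), X = 0.166.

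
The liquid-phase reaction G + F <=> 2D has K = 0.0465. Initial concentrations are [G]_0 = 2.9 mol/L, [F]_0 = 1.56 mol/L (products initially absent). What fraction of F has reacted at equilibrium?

Let X = conversion of F; extent ξ = 1.56·X mol/L.
Concentrations: [G] = 2.9 − 1.56X; [F] = 1.56 − 1.56X; [D] = 3.12X.
K = [D]^2 / ([G] [F]).
Solving K = 0.0465 for X ∈ (0,1): X = 0.132.

X = 0.132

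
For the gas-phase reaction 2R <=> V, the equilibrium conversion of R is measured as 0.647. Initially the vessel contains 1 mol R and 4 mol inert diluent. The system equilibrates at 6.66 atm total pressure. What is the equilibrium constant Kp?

Let X = conversion of R (basis 1 mol R); extent of reaction ξ = 0.5X.
At extent ξ: n_R = 1 − X; n_V = 0.5X; n_I = 4 (inert).
n_T = Σnᵢ = 5 − 0.5X.
At X = 0.647: n_R = 0.353, n_V = 0.324, n_T = 4.68.
p_i = (n_i/n_T)·P. Kp = p_V / (p_R^2) = 1.82 atm^-1.

Kp = 1.82 atm^-1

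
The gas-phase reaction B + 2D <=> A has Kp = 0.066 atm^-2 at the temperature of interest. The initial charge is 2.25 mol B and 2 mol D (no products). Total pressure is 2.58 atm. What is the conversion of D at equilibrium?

Take 2 mol D as basis and let X be its fractional conversion, so ξ = X.
Species balance: n_B = 2.25 − X; n_D = 2 − 2X; n_A = X.
Total moles n_T = 4.25 − 2X.
y_i = n_i/n_T, p_i = y_i·P. Kp = p_A / (p_B p_D^2).
Equating to 0.066 atm^-2 and solving on 0 < X < 1: X = 0.166.

X = 0.166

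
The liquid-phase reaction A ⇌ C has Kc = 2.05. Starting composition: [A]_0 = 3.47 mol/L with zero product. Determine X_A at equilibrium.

Let X = conversion of A; extent ξ = 3.47·X mol/L.
Concentrations: [A] = 3.47 − 3.47X; [C] = 3.47X.
Kc = [C] / ([A]).
This equals 2.05 at X = 0.672 (the root in 0 < X < 1).

X = 0.672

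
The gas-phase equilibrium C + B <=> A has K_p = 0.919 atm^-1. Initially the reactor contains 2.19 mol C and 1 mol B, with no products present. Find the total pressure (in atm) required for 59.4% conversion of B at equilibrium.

Take 1 mol B as basis and let X be its fractional conversion, so ξ = X.
Mole table: n_C = 2.19 − X; n_B = 1 − X; n_A = X.
Total moles n_T = 3.19 − X.
K_p = p_A / (p_C p_B) with p_i = (n_i/n_T)·P.
At X = 0.594: the mole-fraction product g(X) = Π y_i^ν_i = 2.38. Since K_p = g(X)·P^{-1}, P = (g/K_p)^(1/1) = (2.38/0.919)^(1/1) = 2.59 atm.

P = 2.59 atm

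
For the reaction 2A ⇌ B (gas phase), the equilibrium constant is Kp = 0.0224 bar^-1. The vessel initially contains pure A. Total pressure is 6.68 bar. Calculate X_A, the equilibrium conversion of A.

Let X = conversion of A (basis 1 mol A); extent of reaction ξ = 0.5X.
Moles: n_A = 1 − X; n_B = 0.5X.
Summing: n_T = 1 − 0.5X.
With p_i = (n_i/n_T)P, Kp = p_B / (p_A^2).
Equating to 0.0224 bar^-1 and solving on 0 < X < 1: X = 0.209.

X = 0.209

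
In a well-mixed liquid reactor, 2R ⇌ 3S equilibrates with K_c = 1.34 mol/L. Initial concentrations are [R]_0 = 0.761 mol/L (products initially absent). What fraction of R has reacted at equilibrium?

X = 0.504

Let X = conversion of R; extent ξ = 0.761X/2 mol/L.
Concentrations: [R] = 0.761 − 0.761X; [S] = 1.14X.
K_c = [S]^3 / ([R]^2).
This equals 1.34 at X = 0.504 (the root in 0 < X < 1).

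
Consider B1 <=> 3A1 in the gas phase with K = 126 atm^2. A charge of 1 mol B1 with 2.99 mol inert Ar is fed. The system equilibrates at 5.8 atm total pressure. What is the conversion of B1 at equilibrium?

Take 1 mol B1 as basis and let X be its fractional conversion, so ξ = X.
At extent ξ: n_B1 = 1 − X; n_A1 = 3X; n_I = 2.99 (inert).
n_T = Σnᵢ = 3.99 + 2X.
y_i = n_i/n_T, p_i = y_i·P. K = p_A1^3 / (p_B1).
This yields a degree-3 equation in X; solving on (0,1), X = 0.860.

X = 0.860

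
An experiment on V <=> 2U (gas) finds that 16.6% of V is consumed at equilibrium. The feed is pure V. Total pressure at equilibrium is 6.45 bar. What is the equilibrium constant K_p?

K_p = 0.731 bar

Basis: 1 mol V initially; let X = conversion of V. Extent ξ = X.
At extent ξ: n_V = 1 − X; n_U = 2X.
Total moles n_T = 1 + X.
At X = 0.166: n_V = 0.834, n_U = 0.332, n_T = 1.17.
p_i = (n_i/n_T)·P. K_p = p_U^2 / (p_V) = 0.731 bar.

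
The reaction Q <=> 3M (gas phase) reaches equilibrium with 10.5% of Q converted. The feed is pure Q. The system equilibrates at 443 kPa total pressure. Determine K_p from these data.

Let X = conversion of Q (basis 1 mol Q); extent of reaction ξ = X.
At extent ξ: n_Q = 1 − X; n_M = 3X.
n_T = Σnᵢ = 1 + 2X.
At X = 0.105: n_Q = 0.895, n_M = 0.315, n_T = 1.21.
p_i = (n_i/n_T)·P. K_p = p_M^3 / (p_Q) = 4.68e+03 kPa^2.

K_p = 4.68e+03 kPa^2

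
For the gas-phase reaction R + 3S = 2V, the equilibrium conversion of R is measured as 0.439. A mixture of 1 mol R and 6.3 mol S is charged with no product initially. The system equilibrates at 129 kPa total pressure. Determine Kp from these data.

Take 1 mol R as basis and let X be its fractional conversion, so ξ = X.
Moles: n_R = 1 − X; n_S = 6.3 − 3X; n_V = 2X.
Summing: n_T = 7.3 − 2X.
At X = 0.439: n_R = 0.561, n_S = 4.98, n_V = 0.878, n_T = 6.42.
p_i = (n_i/n_T)·P. Kp = p_V^2 / (p_R p_S^3) = 2.75e-05 kPa^-2.

Kp = 2.75e-05 kPa^-2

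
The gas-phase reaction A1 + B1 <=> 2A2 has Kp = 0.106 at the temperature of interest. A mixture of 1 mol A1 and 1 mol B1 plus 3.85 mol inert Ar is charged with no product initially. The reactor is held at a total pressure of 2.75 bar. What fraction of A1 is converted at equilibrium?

X = 0.140

Basis: 1 mol A1 initially; let X = conversion of A1. Extent ξ = X.
Mole table: n_A1 = 1 − X; n_B1 = 1 − X; n_A2 = 2X; n_I = 3.85 (inert).
Total moles n_T = 5.85 (Δν = 0, constant).
y_i = n_i/n_T, p_i = y_i·P. Kp = p_A2^2 / (p_A1 p_B1).
This yields a degree-2 equation in X; solving on (0,1), X = 0.140.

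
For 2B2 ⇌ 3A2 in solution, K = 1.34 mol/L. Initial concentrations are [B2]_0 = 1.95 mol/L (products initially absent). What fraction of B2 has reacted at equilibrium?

X = 0.413

Let X = conversion of B2; extent ξ = 1.95X/2 mol/L.
Concentrations: [B2] = 1.95 − 1.95X; [A2] = 2.92X.
K = [A2]^3 / ([B2]^2).
Setting equal to 1.34 and solving for X on (0,1) gives X = 0.413.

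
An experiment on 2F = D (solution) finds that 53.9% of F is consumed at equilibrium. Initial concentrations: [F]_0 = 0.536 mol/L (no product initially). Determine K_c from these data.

Let X = conversion of F.
Concentrations: [F] = 0.536 − 0.536X; [D] = 0.268X.
At X = 0.539: [F] = 0.247, [D] = 0.144.
K_c = [D] / ([F]^2) = 2.37 L/mol.

K_c = 2.37 L/mol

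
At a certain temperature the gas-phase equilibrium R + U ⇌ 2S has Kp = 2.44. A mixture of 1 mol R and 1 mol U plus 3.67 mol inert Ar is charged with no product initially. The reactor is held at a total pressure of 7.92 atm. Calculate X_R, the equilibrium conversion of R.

X = 0.439

Take 1 mol R as basis and let X be its fractional conversion, so ξ = X.
Moles: n_R = 1 − X; n_U = 1 − X; n_S = 2X; n_I = 3.67 (inert).
Total moles n_T = 5.67 (Δν = 0, constant).
y_i = n_i/n_T, p_i = y_i·P. Kp = p_S^2 / (p_R p_U).
Substituting and setting equal to 2.44 gives a polynomial in X; the root in (0,1) is X = 0.439.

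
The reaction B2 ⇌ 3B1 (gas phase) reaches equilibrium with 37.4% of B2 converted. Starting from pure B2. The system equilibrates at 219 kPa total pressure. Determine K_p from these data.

Let X = conversion of B2 (basis 1 mol B2); extent of reaction ξ = X.
At extent ξ: n_B2 = 1 − X; n_B1 = 3X.
n_T = Σnᵢ = 1 + 2X.
At X = 0.374: n_B2 = 0.626, n_B1 = 1.12, n_T = 1.75.
p_i = (n_i/n_T)·P. K_p = p_B1^3 / (p_B2) = 3.54e+04 kPa^2.

K_p = 3.54e+04 kPa^2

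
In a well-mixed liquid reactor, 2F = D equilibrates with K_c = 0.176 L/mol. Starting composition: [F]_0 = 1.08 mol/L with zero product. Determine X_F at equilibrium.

Let X = conversion of F; extent ξ = 1.08X/2 mol/L.
Concentrations: [F] = 1.08 − 1.08X; [D] = 0.54X.
K_c = [D] / ([F]^2).
Solving K_c = 0.176 for X ∈ (0,1): X = 0.227.

X = 0.227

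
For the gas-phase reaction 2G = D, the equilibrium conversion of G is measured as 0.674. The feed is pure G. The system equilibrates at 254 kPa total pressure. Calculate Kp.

Kp = 0.00828 kPa^-1

Take 1 mol G as basis and let X be its fractional conversion, so ξ = 0.5X.
At extent ξ: n_G = 1 − X; n_D = 0.5X.
n_T = Σnᵢ = 1 − 0.5X.
At X = 0.674: n_G = 0.326, n_D = 0.337, n_T = 0.663.
p_i = (n_i/n_T)·P. Kp = p_D / (p_G^2) = 0.00828 kPa^-1.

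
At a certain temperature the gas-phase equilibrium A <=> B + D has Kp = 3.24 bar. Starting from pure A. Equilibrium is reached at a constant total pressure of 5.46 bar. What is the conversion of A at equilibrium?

X = 0.610

Let X = conversion of A (basis 1 mol A); extent of reaction ξ = X.
At extent ξ: n_A = 1 − X; n_B = X; n_D = X.
Summing: n_T = 1 + X.
y_i = n_i/n_T, p_i = y_i·P. Kp = p_B p_D / (p_A).
Substituting and setting equal to 3.24 bar gives a polynomial in X; the root in (0,1) is X = 0.610.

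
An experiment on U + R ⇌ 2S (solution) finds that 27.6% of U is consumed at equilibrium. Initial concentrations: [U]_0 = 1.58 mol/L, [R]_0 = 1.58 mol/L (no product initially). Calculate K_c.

K_c = 0.581

Let X = conversion of U.
Concentrations: [U] = 1.58 − 1.58X; [R] = 1.58 − 1.58X; [S] = 3.16X.
At X = 0.276: [U] = 1.14, [R] = 1.14, [S] = 0.872.
K_c = [S]^2 / ([U] [R]) = 0.581.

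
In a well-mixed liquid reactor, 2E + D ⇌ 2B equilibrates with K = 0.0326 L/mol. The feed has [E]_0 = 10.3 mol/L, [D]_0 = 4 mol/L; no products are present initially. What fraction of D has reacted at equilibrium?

X = 0.299

Let X = conversion of D; extent ξ = 4·X mol/L.
Concentrations: [E] = 10.3 − 8X; [D] = 4 − 4X; [B] = 8X.
K = [B]^2 / ([E]^2 [D]).
Solving K = 0.0326 for X ∈ (0,1): X = 0.299.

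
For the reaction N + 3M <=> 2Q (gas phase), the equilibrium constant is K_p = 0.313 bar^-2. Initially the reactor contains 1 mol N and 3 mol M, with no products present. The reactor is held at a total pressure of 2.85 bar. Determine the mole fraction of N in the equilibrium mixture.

Let X = conversion of N (basis 1 mol N); extent of reaction ξ = X.
Species balance: n_N = 1 − X; n_M = 3 − 3X; n_Q = 2X.
Total moles n_T = 4 − 2X.
y_i = n_i/n_T, p_i = y_i·P. K_p = p_Q^2 / (p_N p_M^3).
Equating to 0.313 bar^-2 and solving on 0 < X < 1: X = 0.429.
Then n_N = 0.571, n_T = 3.14, so y_N = 0.182.

y_N = 0.182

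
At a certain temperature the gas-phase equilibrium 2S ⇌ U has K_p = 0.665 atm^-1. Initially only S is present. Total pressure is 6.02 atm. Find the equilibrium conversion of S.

Let X = conversion of S (basis 1 mol S); extent of reaction ξ = 0.5X.
Species balance: n_S = 1 − X; n_U = 0.5X.
Summing: n_T = 1 − 0.5X.
With p_i = (n_i/n_T)P, K_p = p_U / (p_S^2).
This yields a degree-2 equation in X; solving on (0,1), X = 0.758.

X = 0.758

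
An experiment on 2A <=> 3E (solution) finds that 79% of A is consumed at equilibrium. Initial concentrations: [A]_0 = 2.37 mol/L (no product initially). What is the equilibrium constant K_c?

K_c = 89.4 mol/L

Let X = conversion of A.
Concentrations: [A] = 2.37 − 2.37X; [E] = 3.56X.
At X = 0.79: [A] = 0.498, [E] = 2.81.
K_c = [E]^3 / ([A]^2) = 89.4 mol/L.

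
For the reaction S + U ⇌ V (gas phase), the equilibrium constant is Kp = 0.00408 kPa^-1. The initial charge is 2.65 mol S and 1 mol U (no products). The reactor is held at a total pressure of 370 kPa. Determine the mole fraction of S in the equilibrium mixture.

Basis: 1 mol U initially; let X = conversion of U. Extent ξ = X.
Species balance: n_S = 2.65 − X; n_U = 1 − X; n_V = X.
n_T = Σnᵢ = 3.65 − X.
y_i = n_i/n_T, p_i = y_i·P. Kp = p_V / (p_S p_U).
Substituting and setting equal to 0.00408 kPa^-1 gives a polynomial in X; the root in (0,1) is X = 0.507.
Then n_S = 2.14, n_T = 3.14, so y_S = 0.682.

y_S = 0.682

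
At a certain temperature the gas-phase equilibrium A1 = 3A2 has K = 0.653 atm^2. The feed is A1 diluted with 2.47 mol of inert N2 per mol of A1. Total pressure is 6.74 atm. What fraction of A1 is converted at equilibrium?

Let X = conversion of A1 (basis 1 mol A1); extent of reaction ξ = X.
Mole table: n_A1 = 1 − X; n_A2 = 3X; n_I = 2.47 (inert).
Total moles n_T = 3.47 + 2X.
y_i = n_i/n_T, p_i = y_i·P. K = p_A2^3 / (p_A1).
Substituting and setting equal to 0.653 atm^2 gives a polynomial in X; the root in (0,1) is X = 0.186.

X = 0.186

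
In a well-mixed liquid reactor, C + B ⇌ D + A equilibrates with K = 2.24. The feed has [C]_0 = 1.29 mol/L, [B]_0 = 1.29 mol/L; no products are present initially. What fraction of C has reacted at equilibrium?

X = 0.599

Let X = conversion of C; extent ξ = 1.29·X mol/L.
Concentrations: [C] = 1.29 − 1.29X; [B] = 1.29 − 1.29X; [D] = 1.29X; [A] = 1.29X.
K = [D] [A] / ([C] [B]).
Solving K = 2.24 for X ∈ (0,1): X = 0.599.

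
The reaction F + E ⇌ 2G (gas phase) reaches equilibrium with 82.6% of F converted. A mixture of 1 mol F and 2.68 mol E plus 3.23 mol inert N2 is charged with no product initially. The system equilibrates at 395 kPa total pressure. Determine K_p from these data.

Let X = conversion of F (basis 1 mol F); extent of reaction ξ = X.
At extent ξ: n_F = 1 − X; n_E = 2.68 − X; n_G = 2X; n_I = 3.23 (inert).
Since Δν = 0, n_T = 6.91 throughout.
At X = 0.826: n_F = 0.174, n_E = 1.85, n_G = 1.65, n_T = 6.91.
p_i = (n_i/n_T)·P. K_p = p_G^2 / (p_F p_E) = 8.46.

K_p = 8.46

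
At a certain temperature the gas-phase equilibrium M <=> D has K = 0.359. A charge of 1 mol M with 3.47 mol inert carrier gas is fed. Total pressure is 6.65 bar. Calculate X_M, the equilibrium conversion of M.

X = 0.264

Let X = conversion of M (basis 1 mol M); extent of reaction ξ = X.
Moles: n_M = 1 − X; n_D = X; n_I = 3.47 (inert).
Total moles n_T = 4.47 (Δν = 0, constant).
Mole fractions y_i = n_i/n_T; K = p_D / (p_M) with p_i = y_i·P.
Substituting and setting equal to 0.359 gives a polynomial in X; the root in (0,1) is X = 0.264.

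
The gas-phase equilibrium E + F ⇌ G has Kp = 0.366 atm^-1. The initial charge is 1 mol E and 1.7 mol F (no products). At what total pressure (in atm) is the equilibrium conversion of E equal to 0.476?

P = 4.51 atm

Basis: 1 mol E initially; let X = conversion of E. Extent ξ = X.
At extent ξ: n_E = 1 − X; n_F = 1.7 − X; n_G = X.
n_T = Σnᵢ = 2.7 − X.
Kp = p_G / (p_E p_F) with p_i = (n_i/n_T)·P.
At X = 0.476: the mole-fraction product g(X) = Π y_i^ν_i = 1.651. Since Kp = g(X)·P^{-1}, P = (g/Kp)^(1/1) = (1.651/0.366)^(1/1) = 4.51 atm.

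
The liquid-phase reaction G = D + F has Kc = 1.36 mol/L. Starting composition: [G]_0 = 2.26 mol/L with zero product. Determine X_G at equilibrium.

Let X = conversion of G; extent ξ = 2.26·X mol/L.
Concentrations: [G] = 2.26 − 2.26X; [D] = 2.26X; [F] = 2.26X.
Kc = [D] [F] / ([G]).
Solving Kc = 1.36 for X ∈ (0,1): X = 0.531.

X = 0.531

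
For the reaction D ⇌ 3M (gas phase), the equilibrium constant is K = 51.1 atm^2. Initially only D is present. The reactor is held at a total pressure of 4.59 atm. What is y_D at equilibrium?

Basis: 1 mol D initially; let X = conversion of D. Extent ξ = X.
Moles: n_D = 1 − X; n_M = 3X.
Total moles n_T = 1 + 2X.
y_i = n_i/n_T, p_i = y_i·P. K = p_M^3 / (p_D).
Substituting and setting equal to 51.1 atm^2 gives a polynomial in X; the root in (0,1) is X = 0.562.
Then n_D = 0.438, n_T = 2.12, so y_D = 0.206.

y_D = 0.206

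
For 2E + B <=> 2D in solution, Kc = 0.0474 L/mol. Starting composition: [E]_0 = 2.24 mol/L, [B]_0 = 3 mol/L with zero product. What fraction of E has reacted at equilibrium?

Let X = conversion of E; extent ξ = 2.24X/2 mol/L.
Concentrations: [E] = 2.24 − 2.24X; [B] = 3 − 1.12X; [D] = 2.24X.
Kc = [D]^2 / ([E]^2 [B]).
Equating to 0.0474 L/mol: the physical root is X = 0.264.

X = 0.264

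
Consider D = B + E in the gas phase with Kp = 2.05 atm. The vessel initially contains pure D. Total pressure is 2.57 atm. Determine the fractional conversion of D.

X = 0.666

Take 1 mol D as basis and let X be its fractional conversion, so ξ = X.
At extent ξ: n_D = 1 − X; n_B = X; n_E = X.
Summing: n_T = 1 + X.
y_i = n_i/n_T, p_i = y_i·P. Kp = p_B p_E / (p_D).
Equating to 2.05 atm and solving on 0 < X < 1: X = 0.666.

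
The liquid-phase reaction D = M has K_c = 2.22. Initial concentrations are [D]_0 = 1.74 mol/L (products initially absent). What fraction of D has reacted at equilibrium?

Let X = conversion of D; extent ξ = 1.74·X mol/L.
Concentrations: [D] = 1.74 − 1.74X; [M] = 1.74X.
K_c = [M] / ([D]).
Solving K_c = 2.22 for X ∈ (0,1): X = 0.689.

X = 0.689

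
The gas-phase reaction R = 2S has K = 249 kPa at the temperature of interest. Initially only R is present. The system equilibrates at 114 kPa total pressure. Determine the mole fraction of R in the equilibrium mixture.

Basis: 1 mol R initially; let X = conversion of R. Extent ξ = X.
Moles: n_R = 1 − X; n_S = 2X.
n_T = Σnᵢ = 1 + X.
y_i = n_i/n_T, p_i = y_i·P. K = p_S^2 / (p_R).
Setting this equal to 249 kPa and taking the physical root (0 < X < 1) gives X = 0.594.
Then n_R = 0.406, n_T = 1.59, so y_R = 0.254.

y_R = 0.254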